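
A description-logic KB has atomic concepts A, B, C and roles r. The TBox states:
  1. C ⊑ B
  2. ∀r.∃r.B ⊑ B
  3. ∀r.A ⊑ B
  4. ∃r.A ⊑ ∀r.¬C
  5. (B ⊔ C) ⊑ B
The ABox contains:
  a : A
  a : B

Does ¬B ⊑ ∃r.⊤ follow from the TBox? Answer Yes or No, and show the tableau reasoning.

1. ¬B ⊑ ∃r.⊤  ⇔  (¬B ⊓ ∀r.⊥) unsat w.r.t. T
   all branches close; clash {B, ¬B} at x₀
2. Hence ¬B ⊑ ∃r.⊤: entailed.

Yes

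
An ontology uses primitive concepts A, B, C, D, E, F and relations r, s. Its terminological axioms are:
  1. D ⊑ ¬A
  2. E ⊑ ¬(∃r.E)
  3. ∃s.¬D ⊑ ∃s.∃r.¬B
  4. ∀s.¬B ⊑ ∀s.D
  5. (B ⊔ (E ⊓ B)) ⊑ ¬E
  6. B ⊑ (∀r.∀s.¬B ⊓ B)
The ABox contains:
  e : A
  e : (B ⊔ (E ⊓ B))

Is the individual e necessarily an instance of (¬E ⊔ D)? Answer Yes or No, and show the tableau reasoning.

Yes

1. e : (¬E ⊔ D)?  L(e) = {A, (B ⊔ (E ⊓ B))} ∪ {(E ⊓ ¬D)}
   clash {E, ¬E} at e — e ∈ (¬E ⊔ D)
2. Hence e : (¬E ⊔ D): entailed.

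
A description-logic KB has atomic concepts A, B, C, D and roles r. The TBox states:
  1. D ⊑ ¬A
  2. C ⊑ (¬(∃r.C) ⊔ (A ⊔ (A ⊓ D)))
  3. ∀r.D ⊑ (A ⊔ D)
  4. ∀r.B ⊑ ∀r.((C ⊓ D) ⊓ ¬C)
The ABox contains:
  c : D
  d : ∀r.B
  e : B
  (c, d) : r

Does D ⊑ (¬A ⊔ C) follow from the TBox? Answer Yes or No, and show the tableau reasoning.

Yes

1. D ⊑ (¬A ⊔ C)  ⇔  (D ⊓ (A ⊓ ¬C)) unsat w.r.t. T
   all branches close; clash {A, ¬A} at x₀
2. Hence D ⊑ (¬A ⊔ C): entailed.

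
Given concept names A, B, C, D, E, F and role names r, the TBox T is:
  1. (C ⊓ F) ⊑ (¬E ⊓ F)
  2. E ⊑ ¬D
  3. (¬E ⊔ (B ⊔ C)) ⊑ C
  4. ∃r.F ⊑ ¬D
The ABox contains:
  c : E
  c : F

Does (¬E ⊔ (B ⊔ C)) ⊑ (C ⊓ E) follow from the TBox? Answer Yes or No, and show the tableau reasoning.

No

1. (¬E ⊔ (B ⊔ C)) ⊑ (C ⊓ E)  ⇔  ((¬E ⊔ (B ⊔ C)) ⊓ (¬C ⊔ ¬E)) unsat w.r.t. T
   apply at x₀: (¬E ⊔ (B ⊔ C))⊑C
   open: L(x₀) ⊇ {C, ¬E, ¬F, ∀r.¬F}
2. Hence (¬E ⊔ (B ⊔ C)) ⊑ (C ⊓ E): not entailed.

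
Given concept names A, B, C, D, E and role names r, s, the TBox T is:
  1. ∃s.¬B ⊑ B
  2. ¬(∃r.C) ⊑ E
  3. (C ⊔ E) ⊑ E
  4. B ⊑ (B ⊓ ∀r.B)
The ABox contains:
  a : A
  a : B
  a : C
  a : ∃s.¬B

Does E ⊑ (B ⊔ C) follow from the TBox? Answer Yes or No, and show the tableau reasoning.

1. E ⊑ (B ⊔ C)  ⇔  (E ⊓ (¬B ⊓ ¬C)) unsat w.r.t. T
   open: L(x₀) ⊇ {E, ¬B, ¬C, ∀s.B}
2. Hence E ⊑ (B ⊔ C): not entailed.

No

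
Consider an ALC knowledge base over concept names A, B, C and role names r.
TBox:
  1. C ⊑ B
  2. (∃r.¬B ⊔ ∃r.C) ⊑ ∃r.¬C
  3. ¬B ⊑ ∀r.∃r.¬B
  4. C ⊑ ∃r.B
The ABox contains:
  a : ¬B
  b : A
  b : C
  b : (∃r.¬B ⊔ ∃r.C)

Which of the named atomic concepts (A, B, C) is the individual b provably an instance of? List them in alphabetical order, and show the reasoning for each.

{A, B, C}

1. b : A?  L(b) = {A, C, (∃r.¬B ⊔ ∃r.C)} ∪ {¬A}
   clash {A, ¬A} at b — b ∈ A
2. b : B?  L(b) = {A, C, (∃r.¬B ⊔ ∃r.C)} ∪ {¬B}
   clash {B, ¬B} at b — b ∈ B
3. b : C?  L(b) = {A, C, (∃r.¬B ⊔ ∃r.C)} ∪ {¬C}
   clash {C, ¬C} at b — b ∈ C
4. Entailed for b: {A, B, C}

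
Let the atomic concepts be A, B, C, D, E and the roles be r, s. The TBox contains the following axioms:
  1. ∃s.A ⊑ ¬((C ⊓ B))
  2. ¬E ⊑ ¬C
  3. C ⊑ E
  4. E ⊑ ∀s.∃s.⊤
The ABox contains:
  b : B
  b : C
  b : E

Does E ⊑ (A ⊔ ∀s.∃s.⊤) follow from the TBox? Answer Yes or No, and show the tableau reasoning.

1. E ⊑ (A ⊔ ∀s.∃s.⊤)  ⇔  (E ⊓ (¬A ⊓ ∃s.∀s.⊥)) unsat w.r.t. T
   all branches close; clash ⊥ at an ∃-successor
2. Hence E ⊑ (A ⊔ ∀s.∃s.⊤): entailed.

Yes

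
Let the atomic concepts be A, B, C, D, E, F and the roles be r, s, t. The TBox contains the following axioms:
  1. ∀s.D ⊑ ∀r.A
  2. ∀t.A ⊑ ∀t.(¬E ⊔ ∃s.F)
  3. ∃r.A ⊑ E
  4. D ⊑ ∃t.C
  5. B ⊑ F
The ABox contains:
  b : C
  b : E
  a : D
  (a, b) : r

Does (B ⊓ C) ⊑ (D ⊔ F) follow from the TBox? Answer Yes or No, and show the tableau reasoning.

Yes

1. (B ⊓ C) ⊑ (D ⊔ F)  ⇔  ((B ⊓ C) ⊓ (¬D ⊓ ¬F)) unsat w.r.t. T
   all branches close; clash {F, ¬F} at x₀
2. Hence (B ⊓ C) ⊑ (D ⊔ F): entailed.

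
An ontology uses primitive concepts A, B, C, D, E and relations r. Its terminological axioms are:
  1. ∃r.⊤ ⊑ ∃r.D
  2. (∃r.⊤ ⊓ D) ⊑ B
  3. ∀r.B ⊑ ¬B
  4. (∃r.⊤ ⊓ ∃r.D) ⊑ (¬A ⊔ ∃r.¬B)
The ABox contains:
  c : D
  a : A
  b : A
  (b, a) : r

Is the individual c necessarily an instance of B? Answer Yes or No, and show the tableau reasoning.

No

1. c : B?  L(c) = {D} ∪ {¬B}
   open: L(c) ⊇ {D, ¬B, ∀r.⊥} — c ∉ B possible
2. Hence c : B: not entailed.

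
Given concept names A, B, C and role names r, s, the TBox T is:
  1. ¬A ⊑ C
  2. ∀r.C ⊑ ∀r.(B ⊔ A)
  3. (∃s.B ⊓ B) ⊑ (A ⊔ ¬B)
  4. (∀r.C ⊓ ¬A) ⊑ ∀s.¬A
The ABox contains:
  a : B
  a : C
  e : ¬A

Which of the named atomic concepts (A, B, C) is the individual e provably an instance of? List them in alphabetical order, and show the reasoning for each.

1. e : A?  L(e) = {¬A} ∪ {¬A}
   apply at e: ¬A⊑C
   open: L(e) ⊇ {C, ¬A, ∀s.¬B, ∃r.¬C} (+ ∃-successors) — e ∉ A possible
2. e : B?  L(e) = {¬A} ∪ {¬B}
   apply at e: ¬A⊑C
   open: L(e) ⊇ {C, ¬A, ¬B, ∃r.¬C} (+ ∃-successors) — e ∉ B possible
3. e : C?  L(e) = {¬A} ∪ {¬C}
   clash {C, ¬C} at e — e ∈ C
4. Entailed for e: {C}

{C}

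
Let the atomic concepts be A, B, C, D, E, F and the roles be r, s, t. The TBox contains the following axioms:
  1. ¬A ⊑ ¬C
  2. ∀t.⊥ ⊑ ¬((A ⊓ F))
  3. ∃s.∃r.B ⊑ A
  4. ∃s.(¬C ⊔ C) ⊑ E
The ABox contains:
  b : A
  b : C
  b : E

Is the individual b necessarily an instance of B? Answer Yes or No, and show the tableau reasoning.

1. b : B?  L(b) = {A, C, E} ∪ {¬B}
   open: L(b) ⊇ {A, C, E, ¬B, ∃t.⊤} (+ ∃-successors) — b ∉ B possible
2. Hence b : B: not entailed.

No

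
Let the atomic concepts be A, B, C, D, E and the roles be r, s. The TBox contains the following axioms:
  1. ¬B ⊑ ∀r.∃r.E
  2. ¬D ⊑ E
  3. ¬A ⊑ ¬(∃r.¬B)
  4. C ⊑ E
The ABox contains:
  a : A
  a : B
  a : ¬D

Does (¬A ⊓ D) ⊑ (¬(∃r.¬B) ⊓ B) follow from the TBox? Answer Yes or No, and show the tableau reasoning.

No

1. (¬A ⊓ D) ⊑ (¬(∃r.¬B) ⊓ B)  ⇔  ((¬A ⊓ D) ⊓ (∃r.¬B ⊔ ¬B)) unsat w.r.t. T
   apply at x₀: ¬A⊑¬(∃r.¬B)
   open: L(x₀) ⊇ {D, ¬A, ¬B, ¬C, ∀r.B, …}
2. Hence (¬A ⊓ D) ⊑ (¬(∃r.¬B) ⊓ B): not entailed.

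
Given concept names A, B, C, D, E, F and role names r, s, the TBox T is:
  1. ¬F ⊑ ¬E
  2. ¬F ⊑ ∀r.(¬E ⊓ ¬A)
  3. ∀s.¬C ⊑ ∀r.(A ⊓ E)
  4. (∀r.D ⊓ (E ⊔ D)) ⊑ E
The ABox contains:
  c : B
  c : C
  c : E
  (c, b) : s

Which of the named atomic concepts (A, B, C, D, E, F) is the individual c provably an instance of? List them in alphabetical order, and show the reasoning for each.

{B, C, E, F}

1. c : A?  L(c) = {B, C, E} ∪ {¬A}
   open: L(c) ⊇ {B, C, E, F, ¬A, …} (+ ∃-successors) — c ∉ A possible
2. c : B?  L(c) = {B, C, E} ∪ {¬B}
   clash {B, ¬B} at c — c ∈ B
3. c : C?  L(c) = {B, C, E} ∪ {¬C}
   clash {C, ¬C} at c — c ∈ C
4. c : D?  L(c) = {B, C, E} ∪ {¬D}
   open: L(c) ⊇ {B, C, E, F, ¬D, …} (+ ∃-successors) — c ∉ D possible
5. c : E?  L(c) = {B, C, E} ∪ {¬E}
   clash {E, ¬E} at c — c ∈ E
6. c : F?  L(c) = {B, C, E} ∪ {¬F}
   clash {E, ¬E} at c — c ∈ F
7. Entailed for c: {B, C, E, F}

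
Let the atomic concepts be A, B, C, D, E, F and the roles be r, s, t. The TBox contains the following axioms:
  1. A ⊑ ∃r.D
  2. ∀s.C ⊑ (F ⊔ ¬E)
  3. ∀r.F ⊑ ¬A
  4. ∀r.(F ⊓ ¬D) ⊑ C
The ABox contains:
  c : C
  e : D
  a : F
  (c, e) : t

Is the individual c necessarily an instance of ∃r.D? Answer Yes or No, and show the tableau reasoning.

1. c : ∃r.D?  L(c) = {C} ∪ {∀r.¬D}
   open: L(c) ⊇ {C, ¬A, ∀r.¬D, ∃s.¬C} (+ ∃-successors) — c ∉ ∃r.D possible
2. Hence c : ∃r.D: not entailed.

No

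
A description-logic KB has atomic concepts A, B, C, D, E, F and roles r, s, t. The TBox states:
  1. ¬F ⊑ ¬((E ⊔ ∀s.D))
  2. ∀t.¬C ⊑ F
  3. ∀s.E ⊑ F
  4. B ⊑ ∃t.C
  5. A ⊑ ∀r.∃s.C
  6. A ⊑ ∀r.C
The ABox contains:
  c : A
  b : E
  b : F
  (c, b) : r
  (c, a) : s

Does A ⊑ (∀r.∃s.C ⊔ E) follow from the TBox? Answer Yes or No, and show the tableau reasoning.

Yes

1. A ⊑ (∀r.∃s.C ⊔ E)  ⇔  (A ⊓ (∃r.∀s.¬C ⊓ ¬E)) unsat w.r.t. T
   all branches close; clash {C, ¬C} at an ∃-successor
2. Hence A ⊑ (∀r.∃s.C ⊔ E): entailed.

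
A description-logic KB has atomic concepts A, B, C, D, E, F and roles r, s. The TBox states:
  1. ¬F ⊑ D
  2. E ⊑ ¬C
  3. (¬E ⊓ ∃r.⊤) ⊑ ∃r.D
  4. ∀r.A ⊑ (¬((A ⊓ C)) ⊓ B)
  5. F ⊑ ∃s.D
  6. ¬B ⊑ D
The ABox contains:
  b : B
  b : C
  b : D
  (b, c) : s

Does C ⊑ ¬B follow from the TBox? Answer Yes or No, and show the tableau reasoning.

1. C ⊑ ¬B  ⇔  (C ⊓ B) unsat w.r.t. T
   open: L(x₀) ⊇ {B, C, F, ¬A, ¬E, …} (+ ∃-successors)
2. Hence C ⊑ ¬B: not entailed.

No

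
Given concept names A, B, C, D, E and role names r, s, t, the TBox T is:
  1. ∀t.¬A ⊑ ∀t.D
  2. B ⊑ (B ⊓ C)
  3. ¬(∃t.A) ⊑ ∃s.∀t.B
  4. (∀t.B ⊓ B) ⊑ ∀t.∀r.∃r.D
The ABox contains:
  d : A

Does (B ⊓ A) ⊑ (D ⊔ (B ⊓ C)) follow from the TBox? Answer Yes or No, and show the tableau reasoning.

1. (B ⊓ A) ⊑ (D ⊔ (B ⊓ C))  ⇔  ((B ⊓ A) ⊓ (¬D ⊓ (¬B ⊔ ¬C))) unsat w.r.t. T
   all branches close; clash {C, ¬C} at x₀
2. Hence (B ⊓ A) ⊑ (D ⊔ (B ⊓ C)): entailed.

Yes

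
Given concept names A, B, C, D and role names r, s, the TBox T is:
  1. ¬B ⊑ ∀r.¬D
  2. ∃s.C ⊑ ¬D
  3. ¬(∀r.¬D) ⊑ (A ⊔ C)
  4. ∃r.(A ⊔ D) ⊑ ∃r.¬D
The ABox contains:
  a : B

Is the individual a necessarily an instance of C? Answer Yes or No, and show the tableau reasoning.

No

1. a : C?  L(a) = {B} ∪ {¬C}
   open: L(a) ⊇ {B, ¬C, ∀r.(¬A ⊓ ¬D), ∀r.¬D, ∀s.¬C} — a ∉ C possible
2. Hence a : C: not entailed.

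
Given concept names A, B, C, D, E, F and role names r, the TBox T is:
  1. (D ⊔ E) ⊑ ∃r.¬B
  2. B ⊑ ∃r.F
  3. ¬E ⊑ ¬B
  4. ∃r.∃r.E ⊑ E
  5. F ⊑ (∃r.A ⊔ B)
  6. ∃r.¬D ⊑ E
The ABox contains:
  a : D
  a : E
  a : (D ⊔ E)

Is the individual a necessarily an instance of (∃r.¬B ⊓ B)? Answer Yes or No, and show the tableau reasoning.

No

1. a : (∃r.¬B ⊓ B)?  L(a) = {D, E, (D ⊔ E)} ∪ {(∀r.B ⊔ ¬B)}
   apply at a: (D ⊔ E)⊑∃r.¬B
   open: L(a) ⊇ {D, E, ¬B, ¬F, ∃r.¬B} (+ ∃-successors) — a ∉ (∃r.¬B ⊓ B) possible
2. Hence a : (∃r.¬B ⊓ B): not entailed.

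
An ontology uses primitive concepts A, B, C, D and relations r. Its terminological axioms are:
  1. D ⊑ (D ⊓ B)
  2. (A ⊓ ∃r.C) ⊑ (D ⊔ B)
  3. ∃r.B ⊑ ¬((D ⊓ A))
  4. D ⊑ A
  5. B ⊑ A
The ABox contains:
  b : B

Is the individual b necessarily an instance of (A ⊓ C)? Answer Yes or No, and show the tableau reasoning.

No

1. b : (A ⊓ C)?  L(b) = {B} ∪ {(¬A ⊔ ¬C)}
   apply at b: B⊑A
   open: L(b) ⊇ {A, B, ¬C, ¬D, ∀r.¬B, …} — b ∉ (A ⊓ C) possible
2. Hence b : (A ⊓ C): not entailed.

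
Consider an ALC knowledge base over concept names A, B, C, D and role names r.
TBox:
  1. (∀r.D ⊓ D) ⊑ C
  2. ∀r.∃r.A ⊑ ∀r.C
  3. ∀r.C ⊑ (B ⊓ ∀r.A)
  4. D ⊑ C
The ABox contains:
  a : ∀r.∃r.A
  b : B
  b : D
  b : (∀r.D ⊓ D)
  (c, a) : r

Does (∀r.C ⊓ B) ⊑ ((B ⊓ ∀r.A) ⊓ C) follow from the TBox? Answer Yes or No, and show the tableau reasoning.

1. (∀r.C ⊓ B) ⊑ ((B ⊓ ∀r.A) ⊓ C)  ⇔  ((∀r.C ⊓ B) ⊓ ((¬B ⊔ ∃r.¬A) ⊔ ¬C)) unsat w.r.t. T
   apply at x₀: ∀r.C⊑(B ⊓ ∀r.A)
   open: L(x₀) ⊇ {B, ¬C, ¬D, ∀r.A, ∀r.C}
2. Hence (∀r.C ⊓ B) ⊑ ((B ⊓ ∀r.A) ⊓ C): not entailed.

No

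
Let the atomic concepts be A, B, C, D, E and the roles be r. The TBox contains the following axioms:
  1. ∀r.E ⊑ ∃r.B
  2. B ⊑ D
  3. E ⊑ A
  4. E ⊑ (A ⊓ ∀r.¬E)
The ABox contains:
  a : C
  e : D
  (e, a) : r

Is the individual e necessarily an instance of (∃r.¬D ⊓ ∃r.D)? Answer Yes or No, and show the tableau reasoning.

1. e : (∃r.¬D ⊓ ∃r.D)?  L(e) = {D} ∪ {(∀r.D ⊔ ∀r.¬D)}
   open: L(e) ⊇ {D, ¬E, ∀r.D, ∃r.¬E} (+ ∃-successors) — e ∉ (∃r.¬D ⊓ ∃r.D) possible
2. Hence e : (∃r.¬D ⊓ ∃r.D): not entailed.

No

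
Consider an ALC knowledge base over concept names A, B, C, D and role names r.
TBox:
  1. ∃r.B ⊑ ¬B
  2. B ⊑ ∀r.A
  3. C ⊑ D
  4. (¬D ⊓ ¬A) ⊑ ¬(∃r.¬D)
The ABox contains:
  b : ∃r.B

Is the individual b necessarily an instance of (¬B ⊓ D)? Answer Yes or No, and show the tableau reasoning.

1. b : (¬B ⊓ D)?  L(b) = {∃r.B} ∪ {(B ⊔ ¬D)}
   apply at b: ∃r.B⊑¬B
   open: L(b) ⊇ {A, ¬B, ¬C, ¬D, ∃r.B} (+ ∃-successors) — b ∉ (¬B ⊓ D) possible
2. Hence b : (¬B ⊓ D): not entailed.

No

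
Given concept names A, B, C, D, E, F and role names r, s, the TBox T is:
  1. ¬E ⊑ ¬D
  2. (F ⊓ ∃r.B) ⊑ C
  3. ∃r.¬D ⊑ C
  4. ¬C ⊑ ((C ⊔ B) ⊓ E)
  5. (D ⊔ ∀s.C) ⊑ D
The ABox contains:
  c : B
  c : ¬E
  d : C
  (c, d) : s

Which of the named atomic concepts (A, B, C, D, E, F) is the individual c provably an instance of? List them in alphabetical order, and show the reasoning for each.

1. c : A?  L(c) = {B, ¬E} ∪ {¬A}
   apply at c: ¬E⊑¬D
   open: L(c) ⊇ {B, C, ¬A, ¬D, ¬E, …} (+ ∃-successors) — c ∉ A possible
2. c : B?  L(c) = {B, ¬E} ∪ {¬B}
   clash {B, ¬B} at c — c ∈ B
3. c : C?  L(c) = {B, ¬E} ∪ {¬C}
   clash {C, ¬C} at c — c ∈ C
4. c : D?  L(c) = {B, ¬E} ∪ {¬D}
   open: L(c) ⊇ {B, C, ¬D, ¬E, ∀r.D, …} (+ ∃-successors) — c ∉ D possible
5. c : E?  L(c) = {B, ¬E} ∪ {¬E}
   apply at c: ¬E⊑¬D
   open: L(c) ⊇ {B, C, ¬D, ¬E, ∀r.D, …} (+ ∃-successors) — c ∉ E possible
6. c : F?  L(c) = {B, ¬E} ∪ {¬F}
   apply at c: ¬E⊑¬D
   open: L(c) ⊇ {B, C, ¬D, ¬E, ¬F, …} (+ ∃-successors) — c ∉ F possible
7. Entailed for c: {B, C}

{B, C}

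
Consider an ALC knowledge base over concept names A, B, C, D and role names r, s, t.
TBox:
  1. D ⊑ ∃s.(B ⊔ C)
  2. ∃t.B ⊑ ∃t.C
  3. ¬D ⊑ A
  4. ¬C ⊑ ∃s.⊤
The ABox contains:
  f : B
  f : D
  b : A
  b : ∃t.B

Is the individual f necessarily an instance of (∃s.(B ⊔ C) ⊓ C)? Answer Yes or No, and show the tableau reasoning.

1. f : (∃s.(B ⊔ C) ⊓ C)?  L(f) = {B, D} ∪ {(∀s.(¬B ⊓ ¬C) ⊔ ¬C)}
   apply at f: D⊑∃s.(B ⊔ C)
   open: L(f) ⊇ {B, D, ¬C, ∀t.¬B, ∃s.(B ⊔ C), …} (+ ∃-successors) — f ∉ (∃s.(B ⊔ C) ⊓ C) possible
2. Hence f : (∃s.(B ⊔ C) ⊓ C): not entailed.

No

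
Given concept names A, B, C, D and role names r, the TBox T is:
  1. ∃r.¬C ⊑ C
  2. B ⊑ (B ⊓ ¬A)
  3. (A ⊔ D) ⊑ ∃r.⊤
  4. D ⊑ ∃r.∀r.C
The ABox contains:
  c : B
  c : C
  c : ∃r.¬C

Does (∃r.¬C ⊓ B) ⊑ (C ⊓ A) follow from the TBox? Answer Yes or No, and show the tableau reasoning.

1. (∃r.¬C ⊓ B) ⊑ (C ⊓ A)  ⇔  ((∃r.¬C ⊓ B) ⊓ (¬C ⊔ ¬A)) unsat w.r.t. T
   apply at x₀: ∃r.¬C⊑C; B⊑(B ⊓ ¬A)
   open: L(x₀) ⊇ {B, C, ¬A, ¬D, ∃r.¬C} (+ ∃-successors)
2. Hence (∃r.¬C ⊓ B) ⊑ (C ⊓ A): not entailed.

No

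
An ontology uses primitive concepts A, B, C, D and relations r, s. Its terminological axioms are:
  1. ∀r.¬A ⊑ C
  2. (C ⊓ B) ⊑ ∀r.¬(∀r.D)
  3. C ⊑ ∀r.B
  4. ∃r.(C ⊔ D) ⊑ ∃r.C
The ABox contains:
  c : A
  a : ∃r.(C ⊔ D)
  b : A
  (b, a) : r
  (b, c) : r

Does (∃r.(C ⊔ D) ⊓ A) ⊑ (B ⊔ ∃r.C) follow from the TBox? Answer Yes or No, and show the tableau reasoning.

1. (∃r.(C ⊔ D) ⊓ A) ⊑ (B ⊔ ∃r.C)  ⇔  ((∃r.(C ⊔ D) ⊓ A) ⊓ (¬B ⊓ ∀r.¬C)) unsat w.r.t. T
   all branches close; clash {C, ¬C} at an ∃-successor
2. Hence (∃r.(C ⊔ D) ⊓ A) ⊑ (B ⊔ ∃r.C): entailed.

Yes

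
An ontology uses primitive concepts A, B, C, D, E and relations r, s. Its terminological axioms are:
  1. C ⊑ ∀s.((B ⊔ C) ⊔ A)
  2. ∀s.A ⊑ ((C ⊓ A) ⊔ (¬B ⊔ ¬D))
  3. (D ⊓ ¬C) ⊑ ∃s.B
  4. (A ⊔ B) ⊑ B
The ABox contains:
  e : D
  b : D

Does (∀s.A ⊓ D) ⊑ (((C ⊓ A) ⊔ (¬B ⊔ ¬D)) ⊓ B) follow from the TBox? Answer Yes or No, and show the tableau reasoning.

1. (∀s.A ⊓ D) ⊑ (((C ⊓ A) ⊔ (¬B ⊔ ¬D)) ⊓ B)  ⇔  ((∀s.A ⊓ D) ⊓ (((¬C ⊔ ¬A) ⊓ (B ⊓ D)) ⊔ ¬B)) unsat w.r.t. T
   apply at x₀: ∀s.A⊑((C ⊓ A) ⊔ (¬B ⊔ ¬D))
   open: L(x₀) ⊇ {C, D, ¬A, ¬B, ∀s.((B ⊔ C) ⊔ A), …}
2. Hence (∀s.A ⊓ D) ⊑ (((C ⊓ A) ⊔ (¬B ⊔ ¬D)) ⊓ B): not entailed.

No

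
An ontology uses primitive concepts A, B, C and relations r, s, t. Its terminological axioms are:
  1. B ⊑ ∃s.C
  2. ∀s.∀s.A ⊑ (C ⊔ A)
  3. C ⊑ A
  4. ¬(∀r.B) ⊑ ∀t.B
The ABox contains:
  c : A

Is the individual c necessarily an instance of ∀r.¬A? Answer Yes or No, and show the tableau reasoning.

No

1. c : ∀r.¬A?  L(c) = {A} ∪ {∃r.A}
   open: L(c) ⊇ {A, ¬B, ∀r.B, ∃r.A, ∃s.∃s.¬A} (+ ∃-successors) — c ∉ ∀r.¬A possible
2. Hence c : ∀r.¬A: not entailed.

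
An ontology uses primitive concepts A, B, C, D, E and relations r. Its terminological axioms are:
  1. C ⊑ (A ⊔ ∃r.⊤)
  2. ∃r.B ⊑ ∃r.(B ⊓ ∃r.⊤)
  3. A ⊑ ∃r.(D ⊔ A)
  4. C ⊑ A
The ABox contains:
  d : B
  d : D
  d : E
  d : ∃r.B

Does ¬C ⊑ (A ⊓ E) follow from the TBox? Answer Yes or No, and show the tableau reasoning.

No

1. ¬C ⊑ (A ⊓ E)  ⇔  (¬C ⊓ (¬A ⊔ ¬E)) unsat w.r.t. T
   open: L(x₀) ⊇ {¬A, ¬C, ∀r.¬B}
2. Hence ¬C ⊑ (A ⊓ E): not entailed.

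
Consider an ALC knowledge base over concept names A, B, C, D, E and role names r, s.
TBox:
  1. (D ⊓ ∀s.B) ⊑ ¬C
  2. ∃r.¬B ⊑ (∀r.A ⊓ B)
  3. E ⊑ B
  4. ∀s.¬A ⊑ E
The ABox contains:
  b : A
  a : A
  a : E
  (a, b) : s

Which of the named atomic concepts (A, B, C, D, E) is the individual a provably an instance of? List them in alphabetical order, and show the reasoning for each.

{A, B, E}

1. a : A?  L(a) = {A, E} ∪ {¬A}
   clash {A, ¬A} at a — a ∈ A
2. a : B?  L(a) = {A, E} ∪ {¬B}
   clash {B, ¬B} at a — a ∈ B
3. a : C?  L(a) = {A, E} ∪ {¬C}
   apply at a: E⊑B
   open: L(a) ⊇ {A, B, E, ¬C, ∀r.B} — a ∉ C possible
4. a : D?  L(a) = {A, E} ∪ {¬D}
   apply at a: E⊑B
   open: L(a) ⊇ {A, B, E, ¬D, ∀r.B} — a ∉ D possible
5. a : E?  L(a) = {A, E} ∪ {¬E}
   clash {E, ¬E} at a — a ∈ E
6. Entailed for a: {A, B, E}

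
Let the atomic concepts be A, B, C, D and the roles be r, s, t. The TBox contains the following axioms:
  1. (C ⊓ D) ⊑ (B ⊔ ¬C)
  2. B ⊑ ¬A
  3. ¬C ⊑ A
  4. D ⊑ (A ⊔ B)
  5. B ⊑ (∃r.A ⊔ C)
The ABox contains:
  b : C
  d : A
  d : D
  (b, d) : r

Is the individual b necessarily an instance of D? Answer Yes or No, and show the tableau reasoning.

No

1. b : D?  L(b) = {C} ∪ {¬D}
   open: L(b) ⊇ {C, ¬B, ¬D} — b ∉ D possible
2. Hence b : D: not entailed.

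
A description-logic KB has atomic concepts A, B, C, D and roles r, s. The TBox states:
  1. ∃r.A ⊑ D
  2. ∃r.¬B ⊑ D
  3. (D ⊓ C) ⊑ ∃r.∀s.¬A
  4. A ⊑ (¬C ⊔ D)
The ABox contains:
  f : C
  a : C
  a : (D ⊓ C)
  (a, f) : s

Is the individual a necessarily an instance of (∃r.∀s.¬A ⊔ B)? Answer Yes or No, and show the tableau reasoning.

1. a : (∃r.∀s.¬A ⊔ B)?  L(a) = {C, (D ⊓ C)} ∪ {(∀r.∃s.A ⊓ ¬B)}
   clash {A, ¬A} at an ∃-successor — a ∈ (∃r.∀s.¬A ⊔ B)
2. Hence a : (∃r.∀s.¬A ⊔ B): entailed.

Yes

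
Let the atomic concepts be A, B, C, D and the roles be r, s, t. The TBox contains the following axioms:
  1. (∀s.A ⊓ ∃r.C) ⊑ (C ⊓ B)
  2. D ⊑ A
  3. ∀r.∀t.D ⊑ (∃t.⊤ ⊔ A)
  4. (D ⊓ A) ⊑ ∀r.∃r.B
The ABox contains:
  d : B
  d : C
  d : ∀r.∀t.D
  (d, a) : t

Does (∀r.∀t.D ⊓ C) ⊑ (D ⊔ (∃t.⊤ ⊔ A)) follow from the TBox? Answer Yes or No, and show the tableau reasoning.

Yes

1. (∀r.∀t.D ⊓ C) ⊑ (D ⊔ (∃t.⊤ ⊔ A))  ⇔  ((∀r.∀t.D ⊓ C) ⊓ (¬D ⊓ (∀t.⊥ ⊓ ¬A))) unsat w.r.t. T
   all branches close; clash {A, ¬A} at x₀
2. Hence (∀r.∀t.D ⊓ C) ⊑ (D ⊔ (∃t.⊤ ⊔ A)): entailed.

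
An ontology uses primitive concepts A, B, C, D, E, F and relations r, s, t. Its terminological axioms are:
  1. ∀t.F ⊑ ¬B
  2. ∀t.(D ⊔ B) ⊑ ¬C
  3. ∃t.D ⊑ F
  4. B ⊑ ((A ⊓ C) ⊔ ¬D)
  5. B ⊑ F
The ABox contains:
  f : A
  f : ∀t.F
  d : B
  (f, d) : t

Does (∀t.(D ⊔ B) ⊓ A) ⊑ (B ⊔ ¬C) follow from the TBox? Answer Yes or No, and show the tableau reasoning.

1. (∀t.(D ⊔ B) ⊓ A) ⊑ (B ⊔ ¬C)  ⇔  ((∀t.(D ⊔ B) ⊓ A) ⊓ (¬B ⊓ C)) unsat w.r.t. T
   all branches close; clash {C, ¬C} at x₀
2. Hence (∀t.(D ⊔ B) ⊓ A) ⊑ (B ⊔ ¬C): entailed.

Yes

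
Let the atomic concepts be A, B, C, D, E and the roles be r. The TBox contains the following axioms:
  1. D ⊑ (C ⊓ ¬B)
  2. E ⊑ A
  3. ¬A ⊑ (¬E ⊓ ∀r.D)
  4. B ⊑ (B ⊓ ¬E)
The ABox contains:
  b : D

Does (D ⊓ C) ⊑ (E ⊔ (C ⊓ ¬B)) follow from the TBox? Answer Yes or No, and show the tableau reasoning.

Yes

1. (D ⊓ C) ⊑ (E ⊔ (C ⊓ ¬B))  ⇔  ((D ⊓ C) ⊓ (¬E ⊓ (¬C ⊔ B))) unsat w.r.t. T
   all branches close; clash {B, ¬B} at x₀
2. Hence (D ⊓ C) ⊑ (E ⊔ (C ⊓ ¬B)): entailed.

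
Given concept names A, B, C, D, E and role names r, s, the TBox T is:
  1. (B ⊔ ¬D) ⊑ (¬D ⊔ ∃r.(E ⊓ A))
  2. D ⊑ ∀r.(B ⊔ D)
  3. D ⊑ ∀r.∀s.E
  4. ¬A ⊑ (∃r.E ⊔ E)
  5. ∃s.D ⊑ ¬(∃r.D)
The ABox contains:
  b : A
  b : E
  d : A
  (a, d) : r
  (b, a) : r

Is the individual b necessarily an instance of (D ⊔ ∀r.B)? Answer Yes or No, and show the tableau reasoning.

No

1. b : (D ⊔ ∀r.B)?  L(b) = {A, E} ∪ {(¬D ⊓ ∃r.¬B)}
   open: L(b) ⊇ {A, E, ¬D, ∀s.¬D, ∃r.¬B} (+ ∃-successors) — b ∉ (D ⊔ ∀r.B) possible
2. Hence b : (D ⊔ ∀r.B): not entailed.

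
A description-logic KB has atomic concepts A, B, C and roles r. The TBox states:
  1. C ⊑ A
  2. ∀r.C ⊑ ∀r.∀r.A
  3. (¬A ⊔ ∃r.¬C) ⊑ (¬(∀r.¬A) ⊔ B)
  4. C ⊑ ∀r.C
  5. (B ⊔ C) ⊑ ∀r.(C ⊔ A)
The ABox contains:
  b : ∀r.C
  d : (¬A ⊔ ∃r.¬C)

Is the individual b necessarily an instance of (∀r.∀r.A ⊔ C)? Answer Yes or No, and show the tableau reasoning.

Yes

1. b : (∀r.∀r.A ⊔ C)?  L(b) = {∀r.C} ∪ {(∃r.∃r.¬A ⊓ ¬C)}
   clash {A, ¬A} at an ∃-successor — b ∈ (∀r.∀r.A ⊔ C)
2. Hence b : (∀r.∀r.A ⊔ C): entailed.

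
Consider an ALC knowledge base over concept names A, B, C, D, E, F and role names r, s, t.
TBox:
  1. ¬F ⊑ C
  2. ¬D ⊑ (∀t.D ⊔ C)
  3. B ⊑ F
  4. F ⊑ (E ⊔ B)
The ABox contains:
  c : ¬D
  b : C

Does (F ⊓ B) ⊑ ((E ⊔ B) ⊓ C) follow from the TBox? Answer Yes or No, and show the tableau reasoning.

No

1. (F ⊓ B) ⊑ ((E ⊔ B) ⊓ C)  ⇔  ((F ⊓ B) ⊓ ((¬E ⊓ ¬B) ⊔ ¬C)) unsat w.r.t. T
   apply at x₀: F⊑(E ⊔ B)
   open: L(x₀) ⊇ {B, D, F, ¬C}
2. Hence (F ⊓ B) ⊑ ((E ⊔ B) ⊓ C): not entailed.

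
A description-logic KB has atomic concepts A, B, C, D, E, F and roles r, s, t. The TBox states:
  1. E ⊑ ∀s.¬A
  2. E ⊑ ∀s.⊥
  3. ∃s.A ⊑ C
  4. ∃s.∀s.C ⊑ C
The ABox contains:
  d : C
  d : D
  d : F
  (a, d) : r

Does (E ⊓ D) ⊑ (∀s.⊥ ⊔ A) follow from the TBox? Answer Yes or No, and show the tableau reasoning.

1. (E ⊓ D) ⊑ (∀s.⊥ ⊔ A)  ⇔  ((E ⊓ D) ⊓ (∃s.⊤ ⊓ ¬A)) unsat w.r.t. T
   all branches close; clash ⊥ at an ∃-successor
2. Hence (E ⊓ D) ⊑ (∀s.⊥ ⊔ A): entailed.

Yes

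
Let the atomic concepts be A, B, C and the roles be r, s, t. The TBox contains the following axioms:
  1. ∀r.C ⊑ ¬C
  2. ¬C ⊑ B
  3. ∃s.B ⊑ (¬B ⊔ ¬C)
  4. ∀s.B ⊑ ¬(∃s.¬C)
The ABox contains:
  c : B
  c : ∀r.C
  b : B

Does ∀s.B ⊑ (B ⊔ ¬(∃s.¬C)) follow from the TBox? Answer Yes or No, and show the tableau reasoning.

Yes

1. ∀s.B ⊑ (B ⊔ ¬(∃s.¬C))  ⇔  (∀s.B ⊓ (¬B ⊓ ∃s.¬C)) unsat w.r.t. T
   all branches close; clash {B, ¬B} at x₀
2. Hence ∀s.B ⊑ (B ⊔ ¬(∃s.¬C)): entailed.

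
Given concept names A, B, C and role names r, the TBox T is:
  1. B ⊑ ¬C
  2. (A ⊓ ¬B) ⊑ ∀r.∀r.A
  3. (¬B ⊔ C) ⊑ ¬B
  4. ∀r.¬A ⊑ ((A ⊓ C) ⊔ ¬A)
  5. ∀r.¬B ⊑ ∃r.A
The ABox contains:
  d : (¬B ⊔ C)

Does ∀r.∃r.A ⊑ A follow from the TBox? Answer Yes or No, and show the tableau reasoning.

1. ∀r.∃r.A ⊑ A  ⇔  (∀r.∃r.A ⊓ ¬A) unsat w.r.t. T
   open: L(x₀) ⊇ {¬A, ¬B, ∀r.∃r.A, ∃r.A, ∃r.B} (+ ∃-successors)
2. Hence ∀r.∃r.A ⊑ A: not entailed.

No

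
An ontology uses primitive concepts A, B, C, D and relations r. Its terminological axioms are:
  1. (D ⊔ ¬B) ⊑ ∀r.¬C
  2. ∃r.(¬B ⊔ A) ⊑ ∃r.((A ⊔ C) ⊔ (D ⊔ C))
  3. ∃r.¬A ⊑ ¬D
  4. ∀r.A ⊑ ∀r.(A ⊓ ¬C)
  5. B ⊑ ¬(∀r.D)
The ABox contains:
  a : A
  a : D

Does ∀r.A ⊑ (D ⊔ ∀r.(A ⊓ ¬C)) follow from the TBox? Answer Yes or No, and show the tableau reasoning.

1. ∀r.A ⊑ (D ⊔ ∀r.(A ⊓ ¬C))  ⇔  (∀r.A ⊓ (¬D ⊓ ∃r.(¬A ⊔ C))) unsat w.r.t. T
   all branches close; clash {C, ¬C} at an ∃-successor
2. Hence ∀r.A ⊑ (D ⊔ ∀r.(A ⊓ ¬C)): entailed.

Yes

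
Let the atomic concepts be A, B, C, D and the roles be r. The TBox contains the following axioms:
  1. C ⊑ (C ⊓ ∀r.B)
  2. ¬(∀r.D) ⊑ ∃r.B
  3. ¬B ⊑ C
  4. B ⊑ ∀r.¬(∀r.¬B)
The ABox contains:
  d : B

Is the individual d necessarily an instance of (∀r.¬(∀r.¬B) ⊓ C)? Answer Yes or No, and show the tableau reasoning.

1. d : (∀r.¬(∀r.¬B) ⊓ C)?  L(d) = {B} ∪ {(∃r.∀r.¬B ⊔ ¬C)}
   apply at d: B⊑∀r.¬(∀r.¬B)
   open: L(d) ⊇ {B, ¬C, ∀r.D, ∀r.∃r.B} — d ∉ (∀r.¬(∀r.¬B) ⊓ C) possible
2. Hence d : (∀r.¬(∀r.¬B) ⊓ C): not entailed.

No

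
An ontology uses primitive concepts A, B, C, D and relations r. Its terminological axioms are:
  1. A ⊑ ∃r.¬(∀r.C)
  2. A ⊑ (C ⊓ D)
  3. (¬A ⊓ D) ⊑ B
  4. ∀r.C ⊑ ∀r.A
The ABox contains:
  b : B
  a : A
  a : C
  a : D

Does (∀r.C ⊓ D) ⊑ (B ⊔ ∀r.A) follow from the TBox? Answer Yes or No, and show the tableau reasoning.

1. (∀r.C ⊓ D) ⊑ (B ⊔ ∀r.A)  ⇔  ((∀r.C ⊓ D) ⊓ (¬B ⊓ ∃r.¬A)) unsat w.r.t. T
   all branches close; clash {B, ¬B} at x₀
2. Hence (∀r.C ⊓ D) ⊑ (B ⊔ ∀r.A): entailed.

Yes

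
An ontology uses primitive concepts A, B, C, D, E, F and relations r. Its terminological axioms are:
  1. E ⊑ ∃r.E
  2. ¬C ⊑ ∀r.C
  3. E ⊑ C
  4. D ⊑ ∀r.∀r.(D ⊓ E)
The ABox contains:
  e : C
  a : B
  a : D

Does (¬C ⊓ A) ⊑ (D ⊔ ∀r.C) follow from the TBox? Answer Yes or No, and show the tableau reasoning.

Yes

1. (¬C ⊓ A) ⊑ (D ⊔ ∀r.C)  ⇔  ((¬C ⊓ A) ⊓ (¬D ⊓ ∃r.¬C)) unsat w.r.t. T
   all branches close; clash {C, ¬C} at x₀
2. Hence (¬C ⊓ A) ⊑ (D ⊔ ∀r.C): entailed.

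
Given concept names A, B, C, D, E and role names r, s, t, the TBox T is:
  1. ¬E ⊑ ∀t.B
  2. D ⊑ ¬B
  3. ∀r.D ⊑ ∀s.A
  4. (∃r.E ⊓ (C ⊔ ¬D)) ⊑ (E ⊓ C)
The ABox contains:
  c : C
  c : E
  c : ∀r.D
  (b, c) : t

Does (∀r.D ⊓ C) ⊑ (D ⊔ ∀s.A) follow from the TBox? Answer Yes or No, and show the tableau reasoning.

Yes

1. (∀r.D ⊓ C) ⊑ (D ⊔ ∀s.A)  ⇔  ((∀r.D ⊓ C) ⊓ (¬D ⊓ ∃s.¬A)) unsat w.r.t. T
   all branches close; clash {A, ¬A} at an ∃-successor
2. Hence (∀r.D ⊓ C) ⊑ (D ⊔ ∀s.A): entailed.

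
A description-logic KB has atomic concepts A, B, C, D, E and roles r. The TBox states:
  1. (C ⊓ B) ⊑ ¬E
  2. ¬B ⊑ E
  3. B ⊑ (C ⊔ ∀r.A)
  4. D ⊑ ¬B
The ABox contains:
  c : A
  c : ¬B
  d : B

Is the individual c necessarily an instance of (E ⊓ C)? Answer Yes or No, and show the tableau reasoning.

1. c : (E ⊓ C)?  L(c) = {A, ¬B} ∪ {(¬E ⊔ ¬C)}
   apply at c: ¬B⊑E
   open: L(c) ⊇ {A, E, ¬B, ¬C} — c ∉ (E ⊓ C) possible
2. Hence c : (E ⊓ C): not entailed.

No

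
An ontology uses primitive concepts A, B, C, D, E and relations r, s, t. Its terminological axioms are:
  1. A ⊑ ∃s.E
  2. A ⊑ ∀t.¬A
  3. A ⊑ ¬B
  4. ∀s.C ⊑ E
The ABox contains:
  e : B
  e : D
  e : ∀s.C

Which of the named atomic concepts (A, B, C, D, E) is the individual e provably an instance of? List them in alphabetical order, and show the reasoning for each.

1. e : A?  L(e) = {B, D, ∀s.C} ∪ {¬A}
   apply at e: ∀s.C⊑E
   open: L(e) ⊇ {B, D, E, ¬A, ∀s.C} — e ∉ A possible
2. e : B?  L(e) = {B, D, ∀s.C} ∪ {¬B}
   clash {B, ¬B} at e — e ∈ B
3. e : C?  L(e) = {B, D, ∀s.C} ∪ {¬C}
   apply at e: ∀s.C⊑E
   open: L(e) ⊇ {B, D, E, ¬A, ¬C, …} — e ∉ C possible
4. e : D?  L(e) = {B, D, ∀s.C} ∪ {¬D}
   clash {D, ¬D} at e — e ∈ D
5. e : E?  L(e) = {B, D, ∀s.C} ∪ {¬E}
   clash {B, ¬B} at e — e ∈ E
6. Entailed for e: {B, D, E}

{B, D, E}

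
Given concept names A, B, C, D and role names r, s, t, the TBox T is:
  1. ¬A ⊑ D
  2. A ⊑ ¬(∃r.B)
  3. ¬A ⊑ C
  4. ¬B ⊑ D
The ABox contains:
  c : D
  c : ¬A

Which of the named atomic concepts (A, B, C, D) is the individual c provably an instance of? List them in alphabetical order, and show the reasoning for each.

1. c : A?  L(c) = {D, ¬A} ∪ {¬A}
   apply at c: ¬A⊑C
   open: L(c) ⊇ {C, D, ¬A} — c ∉ A possible
2. c : B?  L(c) = {D, ¬A} ∪ {¬B}
   apply at c: ¬A⊑C
   open: L(c) ⊇ {C, D, ¬A, ¬B} — c ∉ B possible
3. c : C?  L(c) = {D, ¬A} ∪ {¬C}
   clash {C, ¬C} at c — c ∈ C
4. c : D?  L(c) = {D, ¬A} ∪ {¬D}
   clash {D, ¬D} at c — c ∈ D
5. Entailed for c: {C, D}

{C, D}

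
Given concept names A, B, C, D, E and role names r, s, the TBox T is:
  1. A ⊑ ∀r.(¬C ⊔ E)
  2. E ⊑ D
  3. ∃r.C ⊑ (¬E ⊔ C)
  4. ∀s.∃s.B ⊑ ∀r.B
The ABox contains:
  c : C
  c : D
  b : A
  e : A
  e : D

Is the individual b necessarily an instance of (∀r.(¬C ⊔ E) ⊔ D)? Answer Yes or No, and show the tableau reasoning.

1. b : (∀r.(¬C ⊔ E) ⊔ D)?  L(b) = {A} ∪ {(∃r.(C ⊓ ¬E) ⊓ ¬D)}
   clash {D, ¬D} at b — b ∈ (∀r.(¬C ⊔ E) ⊔ D)
2. Hence b : (∀r.(¬C ⊔ E) ⊔ D): entailed.

Yes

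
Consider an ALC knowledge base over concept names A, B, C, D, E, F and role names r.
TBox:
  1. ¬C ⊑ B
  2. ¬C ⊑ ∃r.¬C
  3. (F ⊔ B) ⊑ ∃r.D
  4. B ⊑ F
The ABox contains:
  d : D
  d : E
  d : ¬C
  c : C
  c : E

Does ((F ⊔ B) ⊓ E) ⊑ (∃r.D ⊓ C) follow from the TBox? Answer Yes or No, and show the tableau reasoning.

No

1. ((F ⊔ B) ⊓ E) ⊑ (∃r.D ⊓ C)  ⇔  (((F ⊔ B) ⊓ E) ⊓ (∀r.¬D ⊔ ¬C)) unsat w.r.t. T
   apply at x₀: (F ⊔ B)⊑∃r.D
   open: L(x₀) ⊇ {B, E, F, ¬C, ∃r.D, …} (+ ∃-successors)
2. Hence ((F ⊔ B) ⊓ E) ⊑ (∃r.D ⊓ C): not entailed.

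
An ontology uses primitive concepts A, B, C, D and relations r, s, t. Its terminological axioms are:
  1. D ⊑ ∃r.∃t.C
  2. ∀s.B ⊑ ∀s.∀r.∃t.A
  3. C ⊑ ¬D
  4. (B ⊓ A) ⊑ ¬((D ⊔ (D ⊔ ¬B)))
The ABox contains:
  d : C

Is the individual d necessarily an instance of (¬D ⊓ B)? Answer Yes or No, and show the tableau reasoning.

No

1. d : (¬D ⊓ B)?  L(d) = {C} ∪ {(D ⊔ ¬B)}
   apply at d: C⊑¬D
   open: L(d) ⊇ {C, ¬B, ¬D, ∃s.¬B} (+ ∃-successors) — d ∉ (¬D ⊓ B) possible
2. Hence d : (¬D ⊓ B): not entailed.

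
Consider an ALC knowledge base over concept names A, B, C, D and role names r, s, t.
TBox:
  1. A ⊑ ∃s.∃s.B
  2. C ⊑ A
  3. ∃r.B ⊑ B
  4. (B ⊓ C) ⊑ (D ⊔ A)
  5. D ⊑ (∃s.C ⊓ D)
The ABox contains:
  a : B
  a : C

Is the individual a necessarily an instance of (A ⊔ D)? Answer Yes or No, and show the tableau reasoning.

1. a : (A ⊔ D)?  L(a) = {B, C} ∪ {(¬A ⊓ ¬D)}
   clash {A, ¬A} at a — a ∈ (A ⊔ D)
2. Hence a : (A ⊔ D): entailed.

Yes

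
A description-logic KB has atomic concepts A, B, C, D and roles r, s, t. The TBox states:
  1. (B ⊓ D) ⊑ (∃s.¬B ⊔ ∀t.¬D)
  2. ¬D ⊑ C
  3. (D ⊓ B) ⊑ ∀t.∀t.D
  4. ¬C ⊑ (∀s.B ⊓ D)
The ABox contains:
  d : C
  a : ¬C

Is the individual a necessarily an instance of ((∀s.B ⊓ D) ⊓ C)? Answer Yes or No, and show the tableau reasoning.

No

1. a : ((∀s.B ⊓ D) ⊓ C)?  L(a) = {¬C} ∪ {((∃s.¬B ⊔ ¬D) ⊔ ¬C)}
   apply at a: ¬C⊑(∀s.B ⊓ D)
   open: L(a) ⊇ {D, ¬B, ¬C, ∀s.B} — a ∉ ((∀s.B ⊓ D) ⊓ C) possible
2. Hence a : ((∀s.B ⊓ D) ⊓ C): not entailed.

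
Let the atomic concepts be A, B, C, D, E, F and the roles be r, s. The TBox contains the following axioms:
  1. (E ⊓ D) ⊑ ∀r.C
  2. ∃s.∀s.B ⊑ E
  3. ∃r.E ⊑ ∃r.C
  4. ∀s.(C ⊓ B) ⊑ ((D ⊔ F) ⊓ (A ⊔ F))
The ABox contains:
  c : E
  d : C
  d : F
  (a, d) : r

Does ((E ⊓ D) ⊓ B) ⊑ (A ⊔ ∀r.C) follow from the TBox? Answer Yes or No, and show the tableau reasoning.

1. ((E ⊓ D) ⊓ B) ⊑ (A ⊔ ∀r.C)  ⇔  (((E ⊓ D) ⊓ B) ⊓ (¬A ⊓ ∃r.¬C)) unsat w.r.t. T
   all branches close; clash {C, ¬C} at an ∃-successor
2. Hence ((E ⊓ D) ⊓ B) ⊑ (A ⊔ ∀r.C): entailed.

Yes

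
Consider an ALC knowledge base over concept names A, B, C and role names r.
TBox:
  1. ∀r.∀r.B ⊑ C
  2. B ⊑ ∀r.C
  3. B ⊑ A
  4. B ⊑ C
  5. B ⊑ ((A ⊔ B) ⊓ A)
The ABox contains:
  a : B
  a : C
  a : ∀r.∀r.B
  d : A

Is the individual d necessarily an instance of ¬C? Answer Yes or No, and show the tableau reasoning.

1. d : ¬C?  L(d) = {A} ∪ {C}
   open: L(d) ⊇ {A, C, ¬B} — d ∉ ¬C possible
2. Hence d : ¬C: not entailed.

No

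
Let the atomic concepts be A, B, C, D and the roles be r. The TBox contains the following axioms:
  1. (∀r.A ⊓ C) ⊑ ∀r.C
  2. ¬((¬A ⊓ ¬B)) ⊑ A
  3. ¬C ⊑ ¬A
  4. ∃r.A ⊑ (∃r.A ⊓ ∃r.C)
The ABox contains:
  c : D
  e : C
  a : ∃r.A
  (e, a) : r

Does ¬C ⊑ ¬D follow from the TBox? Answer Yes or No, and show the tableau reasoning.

No

1. ¬C ⊑ ¬D  ⇔  (¬C ⊓ D) unsat w.r.t. T
   apply at x₀: ¬C⊑¬A
   open: L(x₀) ⊇ {D, ¬A, ¬B, ¬C, ∀r.¬A}
2. Hence ¬C ⊑ ¬D: not entailed.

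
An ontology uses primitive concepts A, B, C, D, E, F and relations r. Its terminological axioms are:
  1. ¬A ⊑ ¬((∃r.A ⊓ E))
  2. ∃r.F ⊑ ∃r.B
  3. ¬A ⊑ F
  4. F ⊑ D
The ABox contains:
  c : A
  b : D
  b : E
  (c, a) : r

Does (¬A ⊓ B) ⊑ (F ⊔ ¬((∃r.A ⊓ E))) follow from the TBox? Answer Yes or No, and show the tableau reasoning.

Yes

1. (¬A ⊓ B) ⊑ (F ⊔ ¬((∃r.A ⊓ E)))  ⇔  ((¬A ⊓ B) ⊓ (¬F ⊓ (∃r.A ⊓ E))) unsat w.r.t. T
   all branches close; clash {F, ¬F} at x₀
2. Hence (¬A ⊓ B) ⊑ (F ⊔ ¬((∃r.A ⊓ E))): entailed.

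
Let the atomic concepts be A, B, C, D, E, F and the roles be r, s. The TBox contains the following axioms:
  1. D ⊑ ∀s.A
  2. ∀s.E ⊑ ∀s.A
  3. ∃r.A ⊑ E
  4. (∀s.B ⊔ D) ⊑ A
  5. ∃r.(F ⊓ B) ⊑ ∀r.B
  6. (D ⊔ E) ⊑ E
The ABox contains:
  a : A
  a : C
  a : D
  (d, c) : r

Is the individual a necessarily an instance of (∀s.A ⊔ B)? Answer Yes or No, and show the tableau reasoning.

Yes

1. a : (∀s.A ⊔ B)?  L(a) = {A, C, D} ∪ {(∃s.¬A ⊓ ¬B)}
   clash {A, ¬A} at an ∃-successor — a ∈ (∀s.A ⊔ B)
2. Hence a : (∀s.A ⊔ B): entailed.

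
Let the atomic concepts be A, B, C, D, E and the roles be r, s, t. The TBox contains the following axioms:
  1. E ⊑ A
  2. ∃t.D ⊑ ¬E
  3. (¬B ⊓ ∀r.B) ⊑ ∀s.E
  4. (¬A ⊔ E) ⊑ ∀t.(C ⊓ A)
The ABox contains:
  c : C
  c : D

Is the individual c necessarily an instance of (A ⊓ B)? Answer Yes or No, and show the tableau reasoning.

No

1. c : (A ⊓ B)?  L(c) = {C, D} ∪ {(¬A ⊔ ¬B)}
   open: L(c) ⊇ {B, C, D, ¬A, ¬E, …} — c ∉ (A ⊓ B) possible
2. Hence c : (A ⊓ B): not entailed.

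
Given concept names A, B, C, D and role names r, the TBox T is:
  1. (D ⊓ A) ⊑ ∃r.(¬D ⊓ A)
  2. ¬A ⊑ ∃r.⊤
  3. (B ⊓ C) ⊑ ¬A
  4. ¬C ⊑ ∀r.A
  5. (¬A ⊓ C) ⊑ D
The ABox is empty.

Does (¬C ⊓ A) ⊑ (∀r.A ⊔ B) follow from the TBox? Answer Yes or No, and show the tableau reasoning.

1. (¬C ⊓ A) ⊑ (∀r.A ⊔ B)  ⇔  ((¬C ⊓ A) ⊓ (∃r.¬A ⊓ ¬B)) unsat w.r.t. T
   all branches close; clash {A, ¬A} at x₀
2. Hence (¬C ⊓ A) ⊑ (∀r.A ⊔ B): entailed.

Yes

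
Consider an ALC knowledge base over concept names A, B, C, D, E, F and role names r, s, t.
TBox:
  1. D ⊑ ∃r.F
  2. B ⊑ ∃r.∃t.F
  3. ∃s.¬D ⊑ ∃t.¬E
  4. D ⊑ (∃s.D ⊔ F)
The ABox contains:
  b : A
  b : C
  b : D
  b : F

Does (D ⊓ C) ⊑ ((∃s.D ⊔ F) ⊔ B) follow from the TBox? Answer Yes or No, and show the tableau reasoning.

Yes

1. (D ⊓ C) ⊑ ((∃s.D ⊔ F) ⊔ B)  ⇔  ((D ⊓ C) ⊓ ((∀s.¬D ⊓ ¬F) ⊓ ¬B)) unsat w.r.t. T
   all branches close; clash {F, ¬F} at x₀
2. Hence (D ⊓ C) ⊑ ((∃s.D ⊔ F) ⊔ B): entailed.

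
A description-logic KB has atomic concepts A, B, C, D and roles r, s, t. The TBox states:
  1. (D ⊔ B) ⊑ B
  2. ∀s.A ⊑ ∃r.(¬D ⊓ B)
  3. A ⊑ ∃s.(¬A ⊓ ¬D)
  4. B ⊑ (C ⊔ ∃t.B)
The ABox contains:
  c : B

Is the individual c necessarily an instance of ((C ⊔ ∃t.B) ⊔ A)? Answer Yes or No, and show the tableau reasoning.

Yes

1. c : ((C ⊔ ∃t.B) ⊔ A)?  L(c) = {B} ∪ {((¬C ⊓ ∀t.¬B) ⊓ ¬A)}
   clash {B, ¬B} at an ∃-successor — c ∈ ((C ⊔ ∃t.B) ⊔ A)
2. Hence c : ((C ⊔ ∃t.B) ⊔ A): entailed.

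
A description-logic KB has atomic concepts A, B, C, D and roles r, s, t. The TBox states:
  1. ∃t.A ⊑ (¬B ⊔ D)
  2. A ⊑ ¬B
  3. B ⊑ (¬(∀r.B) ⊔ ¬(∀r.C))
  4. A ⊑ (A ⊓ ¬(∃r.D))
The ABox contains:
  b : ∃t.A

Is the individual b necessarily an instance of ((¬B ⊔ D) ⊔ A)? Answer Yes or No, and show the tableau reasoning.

1. b : ((¬B ⊔ D) ⊔ A)?  L(b) = {∃t.A} ∪ {((B ⊓ ¬D) ⊓ ¬A)}
   clash {D, ¬D} at b — b ∈ ((¬B ⊔ D) ⊔ A)
2. Hence b : ((¬B ⊔ D) ⊔ A): entailed.

Yes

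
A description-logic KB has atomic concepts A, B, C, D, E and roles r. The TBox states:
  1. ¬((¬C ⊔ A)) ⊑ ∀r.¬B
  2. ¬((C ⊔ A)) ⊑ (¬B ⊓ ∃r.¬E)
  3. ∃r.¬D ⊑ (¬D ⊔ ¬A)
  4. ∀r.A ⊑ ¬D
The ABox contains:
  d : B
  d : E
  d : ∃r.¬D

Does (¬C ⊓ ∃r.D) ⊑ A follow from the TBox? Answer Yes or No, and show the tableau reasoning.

1. (¬C ⊓ ∃r.D) ⊑ A  ⇔  ((¬C ⊓ ∃r.D) ⊓ ¬A) unsat w.r.t. T
   open: L(x₀) ⊇ {¬A, ¬B, ¬C, ∀r.D, ∃r.D, …} (+ ∃-successors)
2. Hence (¬C ⊓ ∃r.D) ⊑ A: not entailed.

No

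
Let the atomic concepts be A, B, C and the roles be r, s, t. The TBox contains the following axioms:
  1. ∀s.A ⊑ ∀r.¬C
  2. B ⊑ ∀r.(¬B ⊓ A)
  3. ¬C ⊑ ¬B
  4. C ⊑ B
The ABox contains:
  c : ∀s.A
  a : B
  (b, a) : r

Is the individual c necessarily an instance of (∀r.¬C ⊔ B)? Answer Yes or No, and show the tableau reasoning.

1. c : (∀r.¬C ⊔ B)?  L(c) = {∀s.A} ∪ {(∃r.C ⊓ ¬B)}
   clash {B, ¬B} at c — c ∈ (∀r.¬C ⊔ B)
2. Hence c : (∀r.¬C ⊔ B): entailed.

Yes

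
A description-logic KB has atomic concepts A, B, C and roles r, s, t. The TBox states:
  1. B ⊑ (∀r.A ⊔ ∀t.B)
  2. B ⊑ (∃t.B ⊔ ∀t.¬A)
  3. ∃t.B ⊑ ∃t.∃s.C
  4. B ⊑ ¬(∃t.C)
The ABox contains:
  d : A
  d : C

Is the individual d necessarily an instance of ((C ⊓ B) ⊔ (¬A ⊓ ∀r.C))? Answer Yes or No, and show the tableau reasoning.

No

1. d : ((C ⊓ B) ⊔ (¬A ⊓ ∀r.C))?  L(d) = {A, C} ∪ {((¬C ⊔ ¬B) ⊓ (A ⊔ ∃r.¬C))}
   open: L(d) ⊇ {A, C, ¬B, ∀t.¬B} — d ∉ ((C ⊓ B) ⊔ (¬A ⊓ ∀r.C)) possible
2. Hence d : ((C ⊓ B) ⊔ (¬A ⊓ ∀r.C)): not entailed.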